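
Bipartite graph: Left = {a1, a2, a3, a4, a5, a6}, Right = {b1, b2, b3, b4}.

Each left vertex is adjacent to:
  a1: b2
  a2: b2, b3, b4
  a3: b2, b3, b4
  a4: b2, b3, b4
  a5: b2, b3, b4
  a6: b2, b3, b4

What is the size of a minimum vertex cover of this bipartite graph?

3

A maximum matching has 3 edges (e.g. a1–b2, a2–b4, a3–b3).
By König's theorem the minimum vertex cover has the same size. One such cover is {b2, b3, b4}.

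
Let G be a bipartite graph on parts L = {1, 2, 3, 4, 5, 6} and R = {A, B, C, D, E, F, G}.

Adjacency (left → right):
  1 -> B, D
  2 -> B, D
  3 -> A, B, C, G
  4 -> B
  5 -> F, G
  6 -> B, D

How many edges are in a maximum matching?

A valid assignment of size 4: 1-D, 2-B, 3-C, 5-F.
The set {1, 2, 4, 6} has only 2 neighbours ({B, D}), so by Hall's theorem at most 4 of the 6 left vertices can be matched.

4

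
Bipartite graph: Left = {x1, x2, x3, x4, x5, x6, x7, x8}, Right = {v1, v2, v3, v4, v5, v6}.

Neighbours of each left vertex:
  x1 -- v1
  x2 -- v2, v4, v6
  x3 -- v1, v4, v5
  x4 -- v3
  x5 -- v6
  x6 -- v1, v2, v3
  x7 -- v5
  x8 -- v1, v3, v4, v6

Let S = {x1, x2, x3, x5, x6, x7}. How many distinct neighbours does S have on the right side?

6

The union of neighbours of {x1, x2, x3, x5, x6, x7} is {v1, v2, v3, v4, v5, v6}, which has 6 elements.
Since |N(S)| = 6 ≥ |S| = 6, Hall's condition holds for this subset.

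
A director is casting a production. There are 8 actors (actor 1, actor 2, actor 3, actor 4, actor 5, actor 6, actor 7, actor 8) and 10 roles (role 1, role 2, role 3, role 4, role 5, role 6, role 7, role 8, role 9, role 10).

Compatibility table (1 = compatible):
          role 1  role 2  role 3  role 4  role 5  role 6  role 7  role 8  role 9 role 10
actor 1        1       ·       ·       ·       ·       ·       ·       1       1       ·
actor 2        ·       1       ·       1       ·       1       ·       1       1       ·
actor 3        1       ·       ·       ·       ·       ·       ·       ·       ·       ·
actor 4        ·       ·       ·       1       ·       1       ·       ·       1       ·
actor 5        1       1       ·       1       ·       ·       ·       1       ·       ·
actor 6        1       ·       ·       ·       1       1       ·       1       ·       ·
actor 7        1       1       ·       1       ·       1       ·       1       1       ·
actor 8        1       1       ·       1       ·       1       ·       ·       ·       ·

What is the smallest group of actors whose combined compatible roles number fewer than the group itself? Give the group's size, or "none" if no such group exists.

Take S = {actor 1, actor 2, actor 3, actor 4, actor 5, actor 7, actor 8}. Its neighbourhood is {role 1, role 2, role 4, role 6, role 8, role 9}, so |N(S)| = 6 < |S| = 7.
Every subset of size less than 7 has at least as many neighbours as members, so 7 is the minimum.

7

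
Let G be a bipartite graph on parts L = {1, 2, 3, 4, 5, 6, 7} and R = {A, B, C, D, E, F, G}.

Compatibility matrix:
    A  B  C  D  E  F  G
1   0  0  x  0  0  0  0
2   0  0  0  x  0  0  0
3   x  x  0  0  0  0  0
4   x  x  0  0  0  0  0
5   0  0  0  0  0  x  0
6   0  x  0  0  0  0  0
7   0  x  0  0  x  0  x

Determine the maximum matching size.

6

A valid assignment of size 6: 1→C, 2→D, 3→A, 4→B, 5→F, 7→E.
The set {3, 4, 6} has only 2 neighbours ({A, B}), so by Hall's theorem at most 6 of the 7 left vertices can be matched.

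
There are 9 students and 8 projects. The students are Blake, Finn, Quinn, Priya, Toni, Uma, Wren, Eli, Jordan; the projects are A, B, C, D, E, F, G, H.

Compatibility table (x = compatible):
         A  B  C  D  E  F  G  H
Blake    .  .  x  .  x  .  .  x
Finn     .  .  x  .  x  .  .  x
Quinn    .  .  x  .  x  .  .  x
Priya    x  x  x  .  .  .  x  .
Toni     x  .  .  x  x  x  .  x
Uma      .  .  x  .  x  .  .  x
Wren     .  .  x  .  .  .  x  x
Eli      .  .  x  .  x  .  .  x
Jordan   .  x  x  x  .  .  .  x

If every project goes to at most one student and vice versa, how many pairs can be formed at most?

7

One maximum matching: Blake-H, Finn-C, Quinn-E, Priya-A, Toni-F, Wren-G, Jordan-B.
The set {Blake, Finn, Quinn, Uma, Eli} has only 3 neighbours ({C, E, H}), so by Hall's theorem at most 7 of the 9 students can be matched.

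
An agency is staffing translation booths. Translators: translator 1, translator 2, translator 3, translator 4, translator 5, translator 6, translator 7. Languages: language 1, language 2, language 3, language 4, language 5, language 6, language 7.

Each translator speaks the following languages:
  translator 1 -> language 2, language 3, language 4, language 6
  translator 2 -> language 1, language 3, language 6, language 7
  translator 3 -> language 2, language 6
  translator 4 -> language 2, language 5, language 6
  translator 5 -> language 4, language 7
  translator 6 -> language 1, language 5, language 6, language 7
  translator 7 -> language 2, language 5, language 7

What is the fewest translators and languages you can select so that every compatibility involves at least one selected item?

7

{translator 1, translator 2, translator 3, translator 4, translator 5, translator 6, translator 7} is a vertex cover of size 7: every edge has an endpoint in this set.
No smaller cover exists because translator 1–language 3, translator 2–language 1, translator 3–language 2, translator 4–language 5, translator 5–language 4, translator 6–language 6, translator 7–language 7 is a matching of size 7, and a cover must include an endpoint of each of these disjoint edges (König's theorem).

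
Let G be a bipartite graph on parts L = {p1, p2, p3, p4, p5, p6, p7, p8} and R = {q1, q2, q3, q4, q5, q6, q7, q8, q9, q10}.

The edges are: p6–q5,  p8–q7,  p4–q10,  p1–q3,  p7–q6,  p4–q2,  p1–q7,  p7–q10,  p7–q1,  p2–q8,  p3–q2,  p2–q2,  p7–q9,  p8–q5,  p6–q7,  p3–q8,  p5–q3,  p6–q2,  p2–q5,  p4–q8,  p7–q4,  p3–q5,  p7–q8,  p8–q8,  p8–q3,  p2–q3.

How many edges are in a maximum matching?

7

For example, pair p1→q7, p2→q5, p3→q8, p4→q10, p5→q3, p6→q2, p7→q9.
The set {p1, p2, p3, p5, p6, p8} has only 5 neighbours ({q2, q3, q5, q7, q8}), so by Hall's theorem at most 7 of the 8 left vertices can be matched.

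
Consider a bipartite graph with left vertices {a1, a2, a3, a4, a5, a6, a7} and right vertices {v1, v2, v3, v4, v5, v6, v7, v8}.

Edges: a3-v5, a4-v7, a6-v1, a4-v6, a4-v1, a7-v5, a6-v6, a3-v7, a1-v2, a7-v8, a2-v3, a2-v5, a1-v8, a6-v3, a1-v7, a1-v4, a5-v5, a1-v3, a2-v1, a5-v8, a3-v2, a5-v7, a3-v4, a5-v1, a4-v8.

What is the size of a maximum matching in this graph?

7

For example, pair a1-v2, a2-v3, a3-v4, a4-v7, a5-v1, a6-v6, a7-v8.
This saturates every left vertex, so 7 is the maximum.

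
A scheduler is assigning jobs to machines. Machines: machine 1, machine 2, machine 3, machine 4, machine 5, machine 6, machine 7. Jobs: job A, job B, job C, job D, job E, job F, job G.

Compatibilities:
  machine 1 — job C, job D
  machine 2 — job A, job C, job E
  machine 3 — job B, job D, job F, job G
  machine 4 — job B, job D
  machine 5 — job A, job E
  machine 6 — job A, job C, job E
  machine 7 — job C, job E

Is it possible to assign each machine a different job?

The set {machine 2, machine 5, machine 6, machine 7} has only 3 neighbours ({job A, job C, job E}), so by Hall's theorem at most 6 of the 7 machines can be matched.
Hence no matching covers every machine.

No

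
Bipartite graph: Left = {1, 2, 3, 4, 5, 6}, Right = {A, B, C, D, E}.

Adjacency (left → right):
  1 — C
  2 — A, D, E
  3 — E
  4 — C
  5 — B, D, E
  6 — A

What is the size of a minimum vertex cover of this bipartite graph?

A maximum matching has 5 edges (e.g. 1–C, 2–D, 3–E, 5–B, 6–A).
By König's theorem the minimum vertex cover has the same size. One such cover is {2, 3, 5, 6, C}.

5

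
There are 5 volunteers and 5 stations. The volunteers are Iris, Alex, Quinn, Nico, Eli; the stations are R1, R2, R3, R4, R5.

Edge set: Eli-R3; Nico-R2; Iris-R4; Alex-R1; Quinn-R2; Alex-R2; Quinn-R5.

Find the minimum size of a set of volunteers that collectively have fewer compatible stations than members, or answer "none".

none

A matching saturating every volunteer exists, for instance Iris→R4, Alex→R1, Quinn→R5, Nico→R2, Eli→R3.
By Hall's marriage theorem, this means |N(S)| ≥ |S| for every subset S, so no violating subset exists.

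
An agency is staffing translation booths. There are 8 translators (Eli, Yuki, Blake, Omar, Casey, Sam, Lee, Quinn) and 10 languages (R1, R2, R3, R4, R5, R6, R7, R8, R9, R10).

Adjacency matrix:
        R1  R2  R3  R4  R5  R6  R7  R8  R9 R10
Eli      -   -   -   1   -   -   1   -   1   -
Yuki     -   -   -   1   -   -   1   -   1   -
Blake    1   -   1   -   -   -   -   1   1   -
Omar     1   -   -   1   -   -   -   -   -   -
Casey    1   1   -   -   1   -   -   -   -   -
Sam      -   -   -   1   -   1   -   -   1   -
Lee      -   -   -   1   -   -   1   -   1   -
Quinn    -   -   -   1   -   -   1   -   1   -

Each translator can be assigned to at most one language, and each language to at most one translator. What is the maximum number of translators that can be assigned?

7

One maximum matching: Eli-R4, Yuki-R9, Blake-R8, Omar-R1, Casey-R5, Sam-R6, Lee-R7.
The set {Eli, Yuki, Lee, Quinn} has only 3 neighbours ({R4, R7, R9}), so by Hall's theorem at most 7 of the 8 translators can be matched.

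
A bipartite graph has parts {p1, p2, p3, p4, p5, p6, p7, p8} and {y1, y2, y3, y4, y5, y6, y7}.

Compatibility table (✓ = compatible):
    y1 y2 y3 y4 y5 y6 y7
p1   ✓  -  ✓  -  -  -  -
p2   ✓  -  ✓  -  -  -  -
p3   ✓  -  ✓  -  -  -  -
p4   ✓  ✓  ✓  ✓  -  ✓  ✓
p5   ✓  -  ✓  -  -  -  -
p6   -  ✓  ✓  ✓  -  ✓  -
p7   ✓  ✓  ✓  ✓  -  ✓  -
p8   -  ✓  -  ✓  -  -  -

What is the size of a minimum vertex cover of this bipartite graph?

A maximum matching has 6 edges (e.g. p1–y1, p2–y3, p4–y7, p6–y6, p7–y4, p8–y2).
By König's theorem the minimum vertex cover has the same size. One such cover is {p4, p6, p7, p8, y1, y3}.

6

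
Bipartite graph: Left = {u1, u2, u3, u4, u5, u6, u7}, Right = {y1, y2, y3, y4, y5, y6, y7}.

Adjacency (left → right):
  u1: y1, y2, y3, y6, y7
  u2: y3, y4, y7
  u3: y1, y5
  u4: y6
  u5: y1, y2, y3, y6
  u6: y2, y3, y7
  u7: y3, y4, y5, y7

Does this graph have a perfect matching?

Yes

For example, pair u1→y7, u2→y4, u3→y5, u4→y6, u5→y1, u6→y2, u7→y3.
All 7 left vertices are covered.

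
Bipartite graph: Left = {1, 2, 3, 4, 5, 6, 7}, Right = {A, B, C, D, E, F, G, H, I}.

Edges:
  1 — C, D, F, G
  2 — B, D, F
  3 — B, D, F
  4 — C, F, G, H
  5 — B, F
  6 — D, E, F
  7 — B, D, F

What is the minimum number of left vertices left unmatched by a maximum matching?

One maximum matching: 1-G, 2-F, 3-D, 4-C, 5-B, 6-E.
The set {2, 3, 5, 7} has only 3 neighbours ({B, D, F}), so by Hall's theorem at most 6 of the 7 left vertices can be matched.
That matches 6 of the 7, leaving 1 unmatched; no matching can do better.

1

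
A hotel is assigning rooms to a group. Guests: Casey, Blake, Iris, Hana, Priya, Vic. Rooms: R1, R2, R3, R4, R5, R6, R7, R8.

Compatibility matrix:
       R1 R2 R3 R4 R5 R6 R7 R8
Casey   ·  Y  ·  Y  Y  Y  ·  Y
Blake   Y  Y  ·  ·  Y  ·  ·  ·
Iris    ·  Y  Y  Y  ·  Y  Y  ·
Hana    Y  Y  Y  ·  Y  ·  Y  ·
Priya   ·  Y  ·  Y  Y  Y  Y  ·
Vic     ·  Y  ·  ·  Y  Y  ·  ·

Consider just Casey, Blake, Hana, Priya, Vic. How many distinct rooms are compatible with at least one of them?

8

The union of neighbours of {Casey, Blake, Hana, Priya, Vic} is {R1, R2, R3, R4, R5, R6, R7, R8}, which has 8 elements.
Since |N(S)| = 8 ≥ |S| = 5, Hall's condition holds for this subset.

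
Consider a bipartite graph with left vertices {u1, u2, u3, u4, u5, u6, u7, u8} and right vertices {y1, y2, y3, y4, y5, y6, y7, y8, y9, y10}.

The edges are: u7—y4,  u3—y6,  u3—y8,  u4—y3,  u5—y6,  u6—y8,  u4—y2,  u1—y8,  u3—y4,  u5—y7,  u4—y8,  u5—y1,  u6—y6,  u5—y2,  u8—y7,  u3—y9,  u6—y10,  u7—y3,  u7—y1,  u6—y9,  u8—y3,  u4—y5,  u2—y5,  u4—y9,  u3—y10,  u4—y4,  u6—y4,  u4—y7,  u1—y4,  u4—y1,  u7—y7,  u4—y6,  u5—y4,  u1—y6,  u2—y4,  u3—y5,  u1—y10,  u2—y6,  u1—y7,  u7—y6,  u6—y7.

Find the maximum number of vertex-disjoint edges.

For example, pair u1–y10, u2–y5, u3–y9, u4–y6, u5–y4, u6–y7, u7–y1, u8–y3.
This saturates every left vertex, so 8 is the maximum.

8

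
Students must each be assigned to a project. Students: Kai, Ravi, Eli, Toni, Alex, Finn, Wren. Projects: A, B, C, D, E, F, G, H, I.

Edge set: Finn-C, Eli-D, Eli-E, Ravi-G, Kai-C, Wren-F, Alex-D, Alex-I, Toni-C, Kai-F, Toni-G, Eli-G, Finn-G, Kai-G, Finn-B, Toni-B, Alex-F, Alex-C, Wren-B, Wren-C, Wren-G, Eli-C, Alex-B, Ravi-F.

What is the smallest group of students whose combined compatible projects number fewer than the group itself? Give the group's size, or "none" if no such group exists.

Take S = {Kai, Ravi, Toni, Finn, Wren}. Its neighbourhood is {B, C, F, G}, so |N(S)| = 4 < |S| = 5.
Every subset of size less than 5 has at least as many neighbours as members, so 5 is the minimum.

5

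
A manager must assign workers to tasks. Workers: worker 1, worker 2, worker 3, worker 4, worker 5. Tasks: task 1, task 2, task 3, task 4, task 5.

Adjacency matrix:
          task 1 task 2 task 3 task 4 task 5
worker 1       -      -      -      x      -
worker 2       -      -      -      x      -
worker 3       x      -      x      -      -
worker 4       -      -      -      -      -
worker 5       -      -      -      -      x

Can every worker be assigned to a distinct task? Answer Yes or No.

No

The set {worker 1, worker 2, worker 4} has only 1 neighbour ({task 4}), so by Hall's theorem at most 3 of the 5 workers can be matched.
Hence no matching covers every worker.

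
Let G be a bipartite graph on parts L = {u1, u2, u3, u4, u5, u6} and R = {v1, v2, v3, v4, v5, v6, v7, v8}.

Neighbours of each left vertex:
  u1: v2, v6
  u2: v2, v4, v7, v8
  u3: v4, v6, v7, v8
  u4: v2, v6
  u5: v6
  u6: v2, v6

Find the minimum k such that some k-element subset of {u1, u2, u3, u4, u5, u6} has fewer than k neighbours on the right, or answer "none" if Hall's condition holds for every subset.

Take S = {u1, u4, u5}. Its neighbourhood is {v2, v6}, so |N(S)| = 2 < |S| = 3.
Every subset of size less than 3 has at least as many neighbours as members, so 3 is the minimum.

3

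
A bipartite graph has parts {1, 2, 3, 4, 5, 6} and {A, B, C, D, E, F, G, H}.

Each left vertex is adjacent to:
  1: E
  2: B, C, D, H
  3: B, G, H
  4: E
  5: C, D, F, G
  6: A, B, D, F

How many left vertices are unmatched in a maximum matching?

For example, pair 1→E, 2→C, 3→G, 5→F, 6→B.
The set {1, 4} has only 1 neighbour ({E}), so by Hall's theorem at most 5 of the 6 left vertices can be matched.
That matches 5 of the 6, leaving 1 unmatched; no matching can do better.

1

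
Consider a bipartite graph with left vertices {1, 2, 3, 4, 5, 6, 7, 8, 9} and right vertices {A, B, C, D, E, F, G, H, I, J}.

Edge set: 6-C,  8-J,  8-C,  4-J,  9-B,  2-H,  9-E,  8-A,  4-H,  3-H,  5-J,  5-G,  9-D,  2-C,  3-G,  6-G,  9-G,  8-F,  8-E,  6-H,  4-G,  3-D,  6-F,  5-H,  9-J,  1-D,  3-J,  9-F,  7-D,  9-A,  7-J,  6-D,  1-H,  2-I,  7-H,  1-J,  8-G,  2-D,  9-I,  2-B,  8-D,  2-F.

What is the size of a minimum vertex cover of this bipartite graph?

{2, 6, 8, 9, D, G, H, J} is a vertex cover of size 8: every edge has an endpoint in this set.
No smaller cover exists because 1–H, 2–B, 3–D, 4–G, 5–J, 6–F, 8–E, 9–A is a matching of size 8, and a cover must include an endpoint of each of these disjoint edges (König's theorem).

8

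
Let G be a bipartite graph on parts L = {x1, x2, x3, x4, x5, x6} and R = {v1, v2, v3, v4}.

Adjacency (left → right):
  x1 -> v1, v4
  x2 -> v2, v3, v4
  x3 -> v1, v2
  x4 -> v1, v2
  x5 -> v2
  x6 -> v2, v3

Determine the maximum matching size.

4

One maximum matching: x1-v4, x2-v3, x3-v1, x4-v2.
The set {x1, x2, x3, x4, x5, x6} has only 4 neighbours ({v1, v2, v3, v4}), so by Hall's theorem at most 4 of the 6 left vertices can be matched.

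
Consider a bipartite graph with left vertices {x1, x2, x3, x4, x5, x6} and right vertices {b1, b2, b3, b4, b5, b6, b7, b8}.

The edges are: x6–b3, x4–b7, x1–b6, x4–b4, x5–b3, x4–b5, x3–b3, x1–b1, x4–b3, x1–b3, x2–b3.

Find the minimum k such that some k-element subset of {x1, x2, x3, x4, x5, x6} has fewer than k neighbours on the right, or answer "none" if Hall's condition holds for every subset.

Take S = {x2, x3}. Its neighbourhood is {b3}, so |N(S)| = 1 < |S| = 2.
No single vertex violates Hall's condition since each has at least one neighbour, so 2 is the minimum.

2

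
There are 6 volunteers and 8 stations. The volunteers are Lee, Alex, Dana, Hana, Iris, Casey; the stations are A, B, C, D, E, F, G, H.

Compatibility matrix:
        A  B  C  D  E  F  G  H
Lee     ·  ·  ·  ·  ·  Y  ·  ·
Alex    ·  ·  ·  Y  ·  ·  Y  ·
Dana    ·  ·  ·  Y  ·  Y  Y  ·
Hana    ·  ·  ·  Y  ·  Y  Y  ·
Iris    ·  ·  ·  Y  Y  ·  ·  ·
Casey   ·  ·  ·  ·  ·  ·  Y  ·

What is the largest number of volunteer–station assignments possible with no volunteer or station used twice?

For example, pair Lee→F, Alex→G, Dana→D, Iris→E.
The set {Lee, Alex, Dana, Hana, Casey} has only 3 neighbours ({D, F, G}), so by Hall's theorem at most 4 of the 6 volunteers can be matched.

4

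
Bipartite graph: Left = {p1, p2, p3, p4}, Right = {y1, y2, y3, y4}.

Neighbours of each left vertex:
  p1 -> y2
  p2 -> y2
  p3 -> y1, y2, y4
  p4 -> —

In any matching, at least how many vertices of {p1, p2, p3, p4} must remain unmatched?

A valid assignment of size 2: p1–y2, p3–y1.
The set {p1, p2, p4} has only 1 neighbour ({y2}), so by Hall's theorem at most 2 of the 4 left vertices can be matched.
That matches 2 of the 4, leaving 2 unmatched; no matching can do better.

2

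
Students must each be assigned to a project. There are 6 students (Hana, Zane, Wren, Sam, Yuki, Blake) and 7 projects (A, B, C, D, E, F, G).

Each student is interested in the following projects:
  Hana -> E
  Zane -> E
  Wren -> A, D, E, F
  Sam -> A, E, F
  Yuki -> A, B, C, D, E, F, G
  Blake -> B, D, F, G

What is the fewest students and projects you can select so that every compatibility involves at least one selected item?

5

A maximum matching has 5 edges (e.g. Hana–E, Wren–D, Sam–F, Yuki–G, Blake–B).
By König's theorem the minimum vertex cover has the same size. One such cover is {Wren, Sam, Yuki, Blake, E}.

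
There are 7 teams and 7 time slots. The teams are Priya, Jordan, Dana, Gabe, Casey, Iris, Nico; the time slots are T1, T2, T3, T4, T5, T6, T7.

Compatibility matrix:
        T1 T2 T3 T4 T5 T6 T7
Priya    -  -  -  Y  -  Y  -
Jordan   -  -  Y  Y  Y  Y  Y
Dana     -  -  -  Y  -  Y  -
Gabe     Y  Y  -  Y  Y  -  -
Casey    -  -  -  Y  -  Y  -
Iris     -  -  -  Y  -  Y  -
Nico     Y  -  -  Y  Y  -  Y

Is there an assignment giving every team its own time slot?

No

The set {Priya, Dana, Casey, Iris} has only 2 neighbours ({T4, T6}), so by Hall's theorem at most 5 of the 7 teams can be matched.
Hence no matching covers every team.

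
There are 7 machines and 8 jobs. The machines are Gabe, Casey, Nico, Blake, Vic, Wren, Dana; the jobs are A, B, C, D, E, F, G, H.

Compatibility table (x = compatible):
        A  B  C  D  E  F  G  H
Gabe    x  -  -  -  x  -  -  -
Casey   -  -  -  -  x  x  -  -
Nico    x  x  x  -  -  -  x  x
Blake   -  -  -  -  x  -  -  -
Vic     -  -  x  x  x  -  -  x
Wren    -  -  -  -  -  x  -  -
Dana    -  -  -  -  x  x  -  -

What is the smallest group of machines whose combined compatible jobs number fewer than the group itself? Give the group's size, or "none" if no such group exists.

3

Take S = {Casey, Blake, Wren}. Its neighbourhood is {E, F}, so |N(S)| = 2 < |S| = 3.
Every subset of size less than 3 has at least as many neighbours as members, so 3 is the minimum.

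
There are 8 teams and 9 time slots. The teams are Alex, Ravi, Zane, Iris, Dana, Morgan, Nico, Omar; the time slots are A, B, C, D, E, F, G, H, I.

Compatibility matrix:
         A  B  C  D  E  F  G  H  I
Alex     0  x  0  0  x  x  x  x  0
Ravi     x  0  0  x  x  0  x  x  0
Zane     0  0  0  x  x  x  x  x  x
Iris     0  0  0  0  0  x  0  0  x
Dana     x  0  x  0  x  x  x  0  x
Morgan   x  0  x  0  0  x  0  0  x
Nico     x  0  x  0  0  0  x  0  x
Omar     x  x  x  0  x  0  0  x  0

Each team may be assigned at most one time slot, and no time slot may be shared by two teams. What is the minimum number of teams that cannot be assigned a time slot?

One maximum matching: Alex-B, Ravi-G, Zane-H, Iris-F, Dana-E, Morgan-C, Nico-I, Omar-A.
This saturates every team, so 8 is the maximum.
That matches 8 of the 8, leaving 0 unmatched; no matching can do better.

0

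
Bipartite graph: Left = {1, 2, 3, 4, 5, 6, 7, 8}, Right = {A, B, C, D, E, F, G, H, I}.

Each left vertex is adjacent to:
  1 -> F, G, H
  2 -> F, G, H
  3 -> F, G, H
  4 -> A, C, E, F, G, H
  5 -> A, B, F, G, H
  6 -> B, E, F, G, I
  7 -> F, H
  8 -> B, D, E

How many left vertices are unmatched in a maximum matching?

For example, pair 1–H, 2–G, 3–F, 4–E, 5–A, 6–I, 8–B.
The set {1, 2, 3, 7} has only 3 neighbours ({F, G, H}), so by Hall's theorem at most 7 of the 8 left vertices can be matched.
That matches 7 of the 8, leaving 1 unmatched; no matching can do better.

1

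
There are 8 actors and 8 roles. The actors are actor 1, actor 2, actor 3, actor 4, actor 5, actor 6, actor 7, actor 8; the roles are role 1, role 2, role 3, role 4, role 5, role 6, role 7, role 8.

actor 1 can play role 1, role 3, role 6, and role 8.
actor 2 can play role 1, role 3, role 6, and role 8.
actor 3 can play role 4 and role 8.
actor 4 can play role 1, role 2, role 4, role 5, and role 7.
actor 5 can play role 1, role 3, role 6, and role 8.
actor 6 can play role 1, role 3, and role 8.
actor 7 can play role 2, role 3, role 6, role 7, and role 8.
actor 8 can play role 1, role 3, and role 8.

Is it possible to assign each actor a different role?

The set {actor 1, actor 2, actor 5, actor 6, actor 8} has only 4 neighbours ({role 1, role 3, role 6, role 8}), so by Hall's theorem at most 7 of the 8 actors can be matched.
Hence no matching covers every actor.

No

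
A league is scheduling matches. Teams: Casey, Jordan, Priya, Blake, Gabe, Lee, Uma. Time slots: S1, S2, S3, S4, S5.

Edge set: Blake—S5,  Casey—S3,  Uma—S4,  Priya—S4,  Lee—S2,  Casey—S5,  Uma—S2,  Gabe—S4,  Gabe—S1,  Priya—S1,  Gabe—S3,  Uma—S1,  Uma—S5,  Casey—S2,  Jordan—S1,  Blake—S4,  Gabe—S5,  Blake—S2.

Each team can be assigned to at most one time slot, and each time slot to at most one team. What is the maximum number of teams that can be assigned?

For example, pair Casey→S2, Jordan→S1, Priya→S4, Blake→S5, Gabe→S3.
The set {Casey, Jordan, Priya, Blake, Gabe, Lee, Uma} has only 5 neighbours ({S1, S2, S3, S4, S5}), so by Hall's theorem at most 5 of the 7 teams can be matched.

5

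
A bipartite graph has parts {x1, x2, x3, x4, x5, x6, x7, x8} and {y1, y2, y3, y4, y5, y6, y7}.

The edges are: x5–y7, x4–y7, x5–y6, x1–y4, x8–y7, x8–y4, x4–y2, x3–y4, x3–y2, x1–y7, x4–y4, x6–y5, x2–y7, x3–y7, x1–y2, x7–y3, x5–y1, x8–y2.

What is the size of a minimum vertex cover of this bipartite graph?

6

The 6 edges x1–y4, x2–y7, x3–y2, x5–y1, x6–y5, x7–y3 form a matching, so any vertex cover needs at least 6 vertices (one per matched edge).
Conversely {x5, x6, x7, y2, y4, y7} meets every edge and has exactly 6 vertices, so 6 is optimal.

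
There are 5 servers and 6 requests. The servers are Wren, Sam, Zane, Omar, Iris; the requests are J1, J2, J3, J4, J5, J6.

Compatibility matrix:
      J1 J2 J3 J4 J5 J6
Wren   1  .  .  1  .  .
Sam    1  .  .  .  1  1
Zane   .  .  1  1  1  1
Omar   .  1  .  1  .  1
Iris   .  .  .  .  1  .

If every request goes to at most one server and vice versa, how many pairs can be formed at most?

5

For example, pair Wren–J1, Sam–J6, Zane–J3, Omar–J2, Iris–J5.
This saturates every server, so 5 is the maximum.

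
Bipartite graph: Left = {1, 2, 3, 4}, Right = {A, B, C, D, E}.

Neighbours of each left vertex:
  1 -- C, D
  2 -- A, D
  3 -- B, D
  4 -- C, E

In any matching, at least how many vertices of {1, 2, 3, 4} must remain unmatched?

0

A valid assignment of size 4: 1→C, 2→D, 3→B, 4→E.
This saturates every left vertex, so 4 is the maximum.
That matches 4 of the 4, leaving 0 unmatched; no matching can do better.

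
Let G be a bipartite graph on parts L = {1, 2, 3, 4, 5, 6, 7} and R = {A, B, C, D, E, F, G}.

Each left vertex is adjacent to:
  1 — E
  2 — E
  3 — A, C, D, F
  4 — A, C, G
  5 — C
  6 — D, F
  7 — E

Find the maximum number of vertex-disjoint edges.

5

For example, pair 1-E, 3-D, 4-G, 5-C, 6-F.
The set {1, 2, 7} has only 1 neighbour ({E}), so by Hall's theorem at most 5 of the 7 left vertices can be matched.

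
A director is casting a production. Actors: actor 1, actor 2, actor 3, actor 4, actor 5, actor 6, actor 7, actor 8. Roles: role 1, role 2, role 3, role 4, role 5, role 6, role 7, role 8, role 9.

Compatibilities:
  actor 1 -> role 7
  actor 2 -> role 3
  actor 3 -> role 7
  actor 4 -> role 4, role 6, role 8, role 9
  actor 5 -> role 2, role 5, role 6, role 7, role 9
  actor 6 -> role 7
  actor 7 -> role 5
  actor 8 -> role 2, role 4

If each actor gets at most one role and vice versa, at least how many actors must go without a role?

A valid assignment of size 6: actor 1→role 7, actor 2→role 3, actor 4→role 8, actor 5→role 9, actor 7→role 5, actor 8→role 2.
The set {actor 1, actor 3, actor 6} has only 1 neighbour ({role 7}), so by Hall's theorem at most 6 of the 8 actors can be matched.
That matches 6 of the 8, leaving 2 unmatched; no matching can do better.

2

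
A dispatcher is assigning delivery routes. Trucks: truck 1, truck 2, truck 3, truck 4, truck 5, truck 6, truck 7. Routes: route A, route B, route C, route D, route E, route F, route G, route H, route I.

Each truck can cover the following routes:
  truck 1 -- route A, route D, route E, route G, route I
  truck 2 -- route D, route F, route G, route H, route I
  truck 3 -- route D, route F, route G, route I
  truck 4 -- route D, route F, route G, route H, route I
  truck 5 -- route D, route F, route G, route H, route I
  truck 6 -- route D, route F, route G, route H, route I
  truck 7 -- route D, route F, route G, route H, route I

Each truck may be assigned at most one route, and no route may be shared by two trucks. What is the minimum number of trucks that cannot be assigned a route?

One maximum matching: truck 1-route E, truck 2-route I, truck 3-route F, truck 4-route D, truck 5-route H, truck 6-route G.
The set {truck 2, truck 3, truck 4, truck 5, truck 6, truck 7} has only 5 neighbours ({route D, route F, route G, route H, route I}), so by Hall's theorem at most 6 of the 7 trucks can be matched.
That matches 6 of the 7, leaving 1 unmatched; no matching can do better.

1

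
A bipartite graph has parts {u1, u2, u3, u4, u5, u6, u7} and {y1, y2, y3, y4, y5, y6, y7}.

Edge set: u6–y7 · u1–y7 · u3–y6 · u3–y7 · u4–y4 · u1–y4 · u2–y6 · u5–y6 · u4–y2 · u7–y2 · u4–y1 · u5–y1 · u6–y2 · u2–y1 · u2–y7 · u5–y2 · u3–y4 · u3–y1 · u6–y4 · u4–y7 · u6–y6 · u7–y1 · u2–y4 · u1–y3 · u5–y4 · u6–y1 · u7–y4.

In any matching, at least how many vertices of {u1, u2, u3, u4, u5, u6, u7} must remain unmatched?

A valid assignment of size 6: u1–y3, u2–y6, u3–y1, u4–y4, u5–y2, u6–y7.
The set {u2, u3, u4, u5, u6, u7} has only 5 neighbours ({y1, y2, y4, y6, y7}), so by Hall's theorem at most 6 of the 7 left vertices can be matched.
That matches 6 of the 7, leaving 1 unmatched; no matching can do better.

1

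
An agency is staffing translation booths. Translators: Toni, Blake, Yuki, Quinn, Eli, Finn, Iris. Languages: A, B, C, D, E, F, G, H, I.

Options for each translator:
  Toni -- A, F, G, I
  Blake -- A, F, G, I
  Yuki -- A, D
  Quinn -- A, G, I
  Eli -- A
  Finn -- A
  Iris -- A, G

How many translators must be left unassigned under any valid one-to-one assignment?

2

One maximum matching: Toni-G, Blake-F, Yuki-D, Quinn-I, Eli-A.
The set {Toni, Blake, Quinn, Eli, Finn, Iris} has only 4 neighbours ({A, F, G, I}), so by Hall's theorem at most 5 of the 7 translators can be matched.
That matches 5 of the 7, leaving 2 unmatched; no matching can do better.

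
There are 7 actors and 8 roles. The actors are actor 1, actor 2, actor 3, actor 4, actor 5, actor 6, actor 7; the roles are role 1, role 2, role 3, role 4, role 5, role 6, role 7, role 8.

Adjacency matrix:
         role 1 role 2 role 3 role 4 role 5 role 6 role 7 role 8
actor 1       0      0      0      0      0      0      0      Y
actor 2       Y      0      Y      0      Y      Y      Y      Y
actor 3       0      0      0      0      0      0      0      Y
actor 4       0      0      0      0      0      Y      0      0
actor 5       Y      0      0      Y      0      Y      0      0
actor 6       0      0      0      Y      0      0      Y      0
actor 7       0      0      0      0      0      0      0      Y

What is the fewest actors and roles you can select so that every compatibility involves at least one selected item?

{actor 2, actor 4, actor 5, actor 6, role 8} is a vertex cover of size 5: every edge has an endpoint in this set.
No smaller cover exists because actor 1–role 8, actor 2–role 1, actor 4–role 6, actor 5–role 4, actor 6–role 7 is a matching of size 5, and a cover must include an endpoint of each of these disjoint edges (König's theorem).

5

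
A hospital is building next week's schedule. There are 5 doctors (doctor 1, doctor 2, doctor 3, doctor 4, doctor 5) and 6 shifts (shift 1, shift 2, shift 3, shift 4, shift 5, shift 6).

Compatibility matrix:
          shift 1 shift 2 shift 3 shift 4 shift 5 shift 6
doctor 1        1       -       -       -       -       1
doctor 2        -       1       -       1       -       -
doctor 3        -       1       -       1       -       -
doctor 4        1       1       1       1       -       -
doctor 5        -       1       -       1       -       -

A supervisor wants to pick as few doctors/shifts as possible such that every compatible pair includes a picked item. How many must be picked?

{doctor 1, doctor 4, shift 2, shift 4} is a vertex cover of size 4: every edge has an endpoint in this set.
No smaller cover exists because doctor 1–shift 6, doctor 2–shift 2, doctor 3–shift 4, doctor 4–shift 3 is a matching of size 4, and a cover must include an endpoint of each of these disjoint edges (König's theorem).

4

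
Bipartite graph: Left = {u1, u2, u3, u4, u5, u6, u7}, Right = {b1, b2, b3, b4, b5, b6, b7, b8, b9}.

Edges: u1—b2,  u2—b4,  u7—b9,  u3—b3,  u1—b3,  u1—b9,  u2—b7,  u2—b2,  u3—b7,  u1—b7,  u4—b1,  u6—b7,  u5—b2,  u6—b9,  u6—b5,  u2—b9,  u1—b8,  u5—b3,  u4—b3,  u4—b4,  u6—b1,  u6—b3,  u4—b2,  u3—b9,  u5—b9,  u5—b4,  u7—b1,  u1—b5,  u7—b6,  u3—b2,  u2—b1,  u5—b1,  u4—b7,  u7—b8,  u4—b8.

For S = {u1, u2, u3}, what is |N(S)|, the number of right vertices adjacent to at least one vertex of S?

The union of neighbours of {u1, u2, u3} is {b1, b2, b3, b4, b5, b7, b8, b9}, which has 8 elements.
Since |N(S)| = 8 ≥ |S| = 3, Hall's condition holds for this subset.

8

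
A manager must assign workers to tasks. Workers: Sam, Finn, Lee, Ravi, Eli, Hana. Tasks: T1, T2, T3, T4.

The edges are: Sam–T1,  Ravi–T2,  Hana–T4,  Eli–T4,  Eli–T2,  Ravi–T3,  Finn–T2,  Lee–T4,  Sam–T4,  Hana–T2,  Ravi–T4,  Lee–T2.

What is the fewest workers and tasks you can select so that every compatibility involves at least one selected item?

A maximum matching has 4 edges (e.g. Sam–T1, Finn–T2, Lee–T4, Ravi–T3).
By König's theorem the minimum vertex cover has the same size. One such cover is {Sam, Ravi, T2, T4}.

4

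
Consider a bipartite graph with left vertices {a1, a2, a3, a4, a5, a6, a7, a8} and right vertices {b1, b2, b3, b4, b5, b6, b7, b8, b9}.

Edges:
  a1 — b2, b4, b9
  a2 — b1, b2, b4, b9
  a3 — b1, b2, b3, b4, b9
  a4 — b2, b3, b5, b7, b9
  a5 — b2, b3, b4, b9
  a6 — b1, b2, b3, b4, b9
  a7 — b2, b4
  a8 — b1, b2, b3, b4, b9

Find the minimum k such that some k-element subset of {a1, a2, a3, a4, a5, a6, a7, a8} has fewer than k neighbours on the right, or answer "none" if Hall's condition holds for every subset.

6

Take S = {a1, a2, a3, a5, a6, a7}. Its neighbourhood is {b1, b2, b3, b4, b9}, so |N(S)| = 5 < |S| = 6.
Every subset of size less than 6 has at least as many neighbours as members, so 6 is the minimum.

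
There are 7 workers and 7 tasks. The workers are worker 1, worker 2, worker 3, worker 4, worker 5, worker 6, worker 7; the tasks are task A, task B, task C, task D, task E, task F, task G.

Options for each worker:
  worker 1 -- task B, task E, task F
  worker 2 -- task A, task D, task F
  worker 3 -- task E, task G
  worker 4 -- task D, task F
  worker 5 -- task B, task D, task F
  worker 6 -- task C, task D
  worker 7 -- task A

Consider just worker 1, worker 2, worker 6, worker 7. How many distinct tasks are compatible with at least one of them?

The union of neighbours of {worker 1, worker 2, worker 6, worker 7} is {task A, task B, task C, task D, task E, task F}, which has 6 elements.
Since |N(S)| = 6 ≥ |S| = 4, Hall's condition holds for this subset.

6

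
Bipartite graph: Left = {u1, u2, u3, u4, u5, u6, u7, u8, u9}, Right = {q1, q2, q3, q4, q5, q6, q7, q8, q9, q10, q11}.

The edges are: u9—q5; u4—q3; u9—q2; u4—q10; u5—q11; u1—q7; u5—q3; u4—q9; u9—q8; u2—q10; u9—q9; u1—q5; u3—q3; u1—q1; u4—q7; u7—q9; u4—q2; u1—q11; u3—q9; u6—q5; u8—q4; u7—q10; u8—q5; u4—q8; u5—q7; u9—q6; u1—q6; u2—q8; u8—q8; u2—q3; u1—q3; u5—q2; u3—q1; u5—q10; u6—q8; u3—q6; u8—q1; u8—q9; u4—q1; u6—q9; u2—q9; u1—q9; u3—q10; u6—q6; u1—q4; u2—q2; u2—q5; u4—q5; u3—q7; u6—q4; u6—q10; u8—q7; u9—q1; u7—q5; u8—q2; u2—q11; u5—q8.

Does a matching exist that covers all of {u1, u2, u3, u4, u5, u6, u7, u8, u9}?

A valid assignment of size 9: u1–q6, u2–q11, u3–q1, u4–q3, u5–q7, u6–q8, u7–q5, u8–q4, u9–q9.
Every left vertex is matched, so this matching saturates all of them.

Yes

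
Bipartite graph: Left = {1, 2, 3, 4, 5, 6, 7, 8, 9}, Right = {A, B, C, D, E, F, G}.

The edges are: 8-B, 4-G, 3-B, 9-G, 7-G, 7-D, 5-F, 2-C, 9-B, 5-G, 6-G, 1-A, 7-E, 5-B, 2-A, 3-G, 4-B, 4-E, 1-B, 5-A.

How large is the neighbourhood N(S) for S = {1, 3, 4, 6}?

4

The union of neighbours of {1, 3, 4, 6} is {A, B, E, G}, which has 4 elements.
Since |N(S)| = 4 ≥ |S| = 4, Hall's condition holds for this subset.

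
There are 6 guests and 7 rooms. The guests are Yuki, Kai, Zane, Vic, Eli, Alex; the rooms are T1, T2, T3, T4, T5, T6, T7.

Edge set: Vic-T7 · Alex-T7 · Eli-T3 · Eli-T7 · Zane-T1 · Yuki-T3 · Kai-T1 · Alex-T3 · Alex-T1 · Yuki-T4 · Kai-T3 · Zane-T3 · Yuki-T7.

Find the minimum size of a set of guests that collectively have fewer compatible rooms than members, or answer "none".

Take S = {Kai, Zane, Vic, Eli}. Its neighbourhood is {T1, T3, T7}, so |N(S)| = 3 < |S| = 4.
Every subset of size less than 4 has at least as many neighbours as members, so 4 is the minimum.

4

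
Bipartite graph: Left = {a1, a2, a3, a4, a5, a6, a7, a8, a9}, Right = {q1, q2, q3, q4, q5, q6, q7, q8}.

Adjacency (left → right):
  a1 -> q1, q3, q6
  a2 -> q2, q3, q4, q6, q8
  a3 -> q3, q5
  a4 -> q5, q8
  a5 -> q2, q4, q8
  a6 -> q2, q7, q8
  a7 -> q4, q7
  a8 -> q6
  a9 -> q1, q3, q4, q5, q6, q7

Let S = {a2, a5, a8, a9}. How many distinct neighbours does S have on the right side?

8

The union of neighbours of {a2, a5, a8, a9} is {q1, q2, q3, q4, q5, q6, q7, q8}, which has 8 elements.
Since |N(S)| = 8 ≥ |S| = 4, Hall's condition holds for this subset.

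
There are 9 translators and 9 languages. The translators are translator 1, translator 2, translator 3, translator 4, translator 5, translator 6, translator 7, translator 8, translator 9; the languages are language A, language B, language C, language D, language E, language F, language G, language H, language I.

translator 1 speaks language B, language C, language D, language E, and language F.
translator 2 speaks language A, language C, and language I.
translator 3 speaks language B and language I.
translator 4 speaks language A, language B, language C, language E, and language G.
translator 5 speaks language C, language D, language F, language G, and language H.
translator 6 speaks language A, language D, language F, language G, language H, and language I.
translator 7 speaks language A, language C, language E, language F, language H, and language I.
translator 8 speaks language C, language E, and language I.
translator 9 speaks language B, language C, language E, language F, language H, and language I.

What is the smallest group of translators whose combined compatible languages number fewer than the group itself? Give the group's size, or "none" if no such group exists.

none

A matching saturating every translator exists, for instance translator 1→language B, translator 2→language A, translator 3→language I, translator 4→language G, translator 5→language D, translator 6→language H, translator 7→language C, translator 8→language E, translator 9→language F.
By Hall's marriage theorem, this means |N(S)| ≥ |S| for every subset S, so no violating subset exists.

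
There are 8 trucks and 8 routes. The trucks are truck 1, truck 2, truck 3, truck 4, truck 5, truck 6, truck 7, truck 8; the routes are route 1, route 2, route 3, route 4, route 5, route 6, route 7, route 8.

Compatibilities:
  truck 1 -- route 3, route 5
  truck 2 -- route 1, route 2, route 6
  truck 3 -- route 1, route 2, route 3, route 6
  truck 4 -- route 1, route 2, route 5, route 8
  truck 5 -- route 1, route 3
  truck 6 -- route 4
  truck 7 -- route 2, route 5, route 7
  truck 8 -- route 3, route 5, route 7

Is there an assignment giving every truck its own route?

Yes

One maximum matching: truck 1–route 5, truck 2–route 1, truck 3–route 6, truck 4–route 8, truck 5–route 3, truck 6–route 4, truck 7–route 2, truck 8–route 7.
Every truck is matched, so this is a perfect matching.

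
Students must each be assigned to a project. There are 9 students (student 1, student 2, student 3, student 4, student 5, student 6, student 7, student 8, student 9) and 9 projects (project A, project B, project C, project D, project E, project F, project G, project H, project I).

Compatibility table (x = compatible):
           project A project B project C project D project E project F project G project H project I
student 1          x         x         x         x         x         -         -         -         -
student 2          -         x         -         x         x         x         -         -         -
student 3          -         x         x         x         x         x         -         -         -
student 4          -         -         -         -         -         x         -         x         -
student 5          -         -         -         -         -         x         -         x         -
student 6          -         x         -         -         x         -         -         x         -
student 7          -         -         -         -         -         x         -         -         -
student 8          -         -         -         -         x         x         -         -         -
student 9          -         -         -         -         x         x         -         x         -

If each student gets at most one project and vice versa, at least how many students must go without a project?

2

For example, pair student 1–project A, student 2–project D, student 3–project C, student 4–project F, student 5–project H, student 6–project B, student 8–project E.
The set {student 4, student 5, student 7, student 8, student 9} has only 3 neighbours ({project E, project F, project H}), so by Hall's theorem at most 7 of the 9 students can be matched.
That matches 7 of the 9, leaving 2 unmatched; no matching can do better.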